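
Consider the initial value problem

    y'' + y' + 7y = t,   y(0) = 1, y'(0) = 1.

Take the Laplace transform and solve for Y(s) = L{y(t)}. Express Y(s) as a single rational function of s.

Apply the Laplace transform to the equation.
Using L{y''} = s^2 Y - s·y(0) - y'(0) and L{y'} = sY - y(0), with y(0) = 1, y'(0) = 1, the left side becomes (s^2 + s + 7)Y - (s + 2).
The right side is L{t} = s^(-2).
So (s^2 + s + 7)Y = s^(-2) + (s + 2).
Solve for Y(s) and write it as one ratio of polynomials.

Y(s) = (s^3 + 2*s^2 + 1)/(s^4 + s^3 + 7*s^2)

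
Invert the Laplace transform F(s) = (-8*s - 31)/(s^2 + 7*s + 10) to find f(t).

Factor the denominator: s^2 + 7*s + 10 = (s + 2)*(s + 5).
Partial fraction decomposition gives [-5/(s + 2)] + [-3/(s + 5)].
Invert each term: -5/(s + 2) ↔ -5e^(-2t); -3/(s + 5) ↔ -3e^(-5t).

f(t) = -5*exp(-2*t) - 3*exp(-5*t)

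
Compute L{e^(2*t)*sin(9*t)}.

9/((s - 2)^2 + 81)

L{sin(9t)} = 9/(s^2 + 81).
By the first shifting theorem, multiplying by e^(2t) replaces s with s - 2.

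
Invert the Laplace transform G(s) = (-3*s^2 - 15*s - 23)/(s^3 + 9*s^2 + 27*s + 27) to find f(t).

Factor the denominator: s^3 + 9*s^2 + 27*s + 27 = (s + 3)^3.
Partial fraction decomposition gives [-3/(s + 3)] + [3/(s + 3)^2] + [-5/(s + 3)^3].
Invert each term: -3/(s + 3) ↔ -3e^(-3t); 3/(s + 3)^2 ↔ 3t·e^(-3t); -5/(s + 3)^3 ↔ (-5/2)t^2·e^(-3t).

f(t) = -5*t^2*exp(-3*t)/2 + 3*t*exp(-3*t) - 3*exp(-3*t)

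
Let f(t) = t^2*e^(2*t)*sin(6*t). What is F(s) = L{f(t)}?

L{sin(6t)} = 6/(s^2 + 36).
Multiplying by e^(2t) shifts s → s - 2, so L{e^(2*t)*sin(6*t)} = 6/((s - 2)^2 + 36).
Then apply L{t^2·g(t)} = (-1)^2 d^2/ds^2[G(s)] with G(s) = 6/((s - 2)^2 + 36):
differentiating 2 times and applying the sign gives 36*(s^2 - 4*s - 8)/(s^2 - 4*s + 40)^3.

F(s) = 36*(s^2 - 4*s - 8)/(s^2 - 4*s + 40)^3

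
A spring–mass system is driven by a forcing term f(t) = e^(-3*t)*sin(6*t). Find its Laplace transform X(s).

X(s) = 6/((s + 3)^2 + 36)

L{sin(6t)} = 6/(s^2 + 36).
By the first shifting theorem, multiplying by e^(-3t) replaces s with s + 3.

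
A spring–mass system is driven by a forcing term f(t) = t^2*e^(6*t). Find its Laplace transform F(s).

L{e^(6t)} = 1/(s - 6).
Then apply L{t^2·g(t)} = (-1)^2 d^2/ds^2[G(s)] with G(s) = 1/(s - 6):
differentiating 2 times and applying the sign gives 2/(s - 6)^3.

F(s) = 2/(s - 6)^3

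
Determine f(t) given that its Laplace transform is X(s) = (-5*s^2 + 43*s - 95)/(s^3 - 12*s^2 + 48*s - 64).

f(t) = -3*t^2*exp(4*t)/2 + 3*t*exp(4*t) - 5*exp(4*t)

Factor the denominator: s^3 - 12*s^2 + 48*s - 64 = (s - 4)^3.
Partial fraction decomposition gives [-5/(s - 4)] + [3/(s - 4)^2] + [-3/(s - 4)^3].
Invert each term: -5/(s - 4) ↔ -5e^(4t); 3/(s - 4)^2 ↔ 3t·e^(4t); -3/(s - 4)^3 ↔ (-3/2)t^2·e^(4t).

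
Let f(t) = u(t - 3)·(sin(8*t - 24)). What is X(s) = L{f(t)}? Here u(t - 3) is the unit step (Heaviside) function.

X(s) = 8*exp(-3*s)/(s^2 + 64)

By the second shifting theorem, L{u(t - c)·g(t - c)} = e^(-cs)·G(s) with c = 3 and G(s) = L{g(t)}.
L{sin(8t)} = 8/(s^2 + 64).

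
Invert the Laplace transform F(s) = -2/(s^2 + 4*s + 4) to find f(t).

f(t) = -2*t*exp(-2*t)

Rewrite the denominator: s^2 + 4*s + 4 = (s + 2)^2.
The form in (s + 2) signals a first-shifting-theorem factor e^(-2t).
Since L{t} = 1!/s^2 = 1/s^2, the inverse is t*exp(-2*t), scaled by -2.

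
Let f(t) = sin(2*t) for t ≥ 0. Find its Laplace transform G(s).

G(s) = 2/(s^2 + 4)

L{sin(2t)} = 2/(s^2 + 4).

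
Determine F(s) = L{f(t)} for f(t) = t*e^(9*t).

L{e^(9t)} = 1/(s - 9).
Then apply L{t·g(t)} = -d/ds[G(s)] with G(s) = 1/(s - 9):
differentiating 1 time and applying the sign gives (s - 9)^(-2).

F(s) = (s - 9)^(-2)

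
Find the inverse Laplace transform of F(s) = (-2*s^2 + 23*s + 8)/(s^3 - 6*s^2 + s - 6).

2*exp(6*t) - sin(t) - 4*cos(t)

Factor the denominator: s^3 - 6*s^2 + s - 6 = (s - 6)*(s^2 + 1).
Partial fraction decomposition gives [2/(s - 6)] + [-4*s/(s^2 + 1)] + [-1/(s^2 + 1)].
Invert each term: 2/(s - 6) ↔ 2e^(6t); -4·s/(s^2 + 1) ↔ -4cos(t); -1·1/(s^2 + 1) ↔ -sin(t).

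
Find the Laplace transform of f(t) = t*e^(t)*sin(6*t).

L{sin(6t)} = 6/(s^2 + 36).
Multiplying by e^(t) shifts s → s - 1, so L{e^(t)*sin(6*t)} = 6/((s - 1)^2 + 36).
Then apply L{t·g(t)} = -d/ds[H(s)] with H(s) = 6/((s - 1)^2 + 36):
differentiating 1 time and applying the sign gives 12*(s - 1)/(s^2 - 2*s + 37)^2.

12*(s - 1)/(s^2 - 2*s + 37)^2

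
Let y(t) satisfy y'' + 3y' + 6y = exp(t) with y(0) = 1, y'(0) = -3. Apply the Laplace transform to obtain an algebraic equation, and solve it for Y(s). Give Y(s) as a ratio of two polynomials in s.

Transform both sides with L{·}.
Using L{y''} = s^2 Y - s·y(0) - y'(0) and L{y'} = sY - y(0), with y(0) = 1, y'(0) = -3, the left side becomes (s^2 + 3*s + 6)Y - (s).
The right side is L{exp(t)} = 1/(s - 1).
So (s^2 + 3*s + 6)Y = 1/(s - 1) + (s).
Isolate Y and clear denominators.

Y(s) = (s^2 - s + 1)/(s^3 + 2*s^2 + 3*s - 6)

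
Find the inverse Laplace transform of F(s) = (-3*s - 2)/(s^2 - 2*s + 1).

-5*t*exp(t) - 3*exp(t)

Factor the denominator: s^2 - 2*s + 1 = (s - 1)^2.
Partial fraction decomposition gives [-3/(s - 1)] + [-5/(s - 1)^2].
Invert each term: -3/(s - 1) ↔ -3e^(t); -5/(s - 1)^2 ↔ -5t·e^(t).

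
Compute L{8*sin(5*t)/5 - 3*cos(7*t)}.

The transform is linear, so treat each term independently.
(8/5)·[L{sin(5t)} = 5/(s^2 + 25)]; (-3)·[L{cos(7t)} = s/(s^2 + 49)].

-3*s/(s^2 + 49) + 8/(s^2 + 25)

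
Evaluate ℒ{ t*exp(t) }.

L{t} = 1!/s^2 = 1/s^2.
By the first shifting theorem, multiplying by e^(t) replaces s with s - 1.

(s - 1)^(-2)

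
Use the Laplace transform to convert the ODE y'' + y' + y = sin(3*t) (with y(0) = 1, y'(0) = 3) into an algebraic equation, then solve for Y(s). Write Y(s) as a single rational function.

Y(s) = (s^3 + 4*s^2 + 9*s + 39)/(s^4 + s^3 + 10*s^2 + 9*s + 9)

Take the Laplace transform of both sides.
The derivative rules (L{y''} = s^2 Y - s·y(0) - y'(0) and L{y'} = sY - y(0), with y(0) = 1, y'(0) = 3) turn the left side into (s^2 + s + 1)Y - (s + 4).
The right side is L{sin(3*t)} = 3/(s^2 + 9).
So (s^2 + s + 1)Y = 3/(s^2 + 9) + (s + 4).
Divide through and combine into a single rational function.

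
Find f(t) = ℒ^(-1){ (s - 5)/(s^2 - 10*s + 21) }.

f(t) = exp(5*t)*cosh(2*t)

Rewrite the denominator: s^2 - 10*s + 21 = (s - 5)^2 - 4.
The form in (s - 5) signals a first-shifting-theorem factor e^(5t).
Since L{cosh(2t)} = s/(s^2 - 4), the inverse is e^(5*t)*cosh(2*t).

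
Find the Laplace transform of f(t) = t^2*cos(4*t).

2*s*(s^2 - 48)/(s^2 + 16)^3

L{cos(4t)} = s/(s^2 + 16).
Then apply L{t^2·g(t)} = (-1)^2 d^2/ds^2[G(s)] with G(s) = s/(s^2 + 16):
differentiating 2 times and applying the sign gives 2*s*(s^2 - 48)/(s^2 + 16)^3.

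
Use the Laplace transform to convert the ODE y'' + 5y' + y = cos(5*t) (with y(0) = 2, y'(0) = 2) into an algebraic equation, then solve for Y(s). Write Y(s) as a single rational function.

Take the Laplace transform of both sides.
The derivative rules (L{y''} = s^2 Y - s·y(0) - y'(0) and L{y'} = sY - y(0), with y(0) = 2, y'(0) = 2) turn the left side into (s^2 + 5*s + 1)Y - (2*s + 12).
The right side is L{cos(5*t)} = s/(s^2 + 25).
So (s^2 + 5*s + 1)Y = s/(s^2 + 25) + (2*s + 12).
Solve for Y(s) and write it as one ratio of polynomials.

Y(s) = (2*s^3 + 12*s^2 + 51*s + 300)/(s^4 + 5*s^3 + 26*s^2 + 125*s + 25)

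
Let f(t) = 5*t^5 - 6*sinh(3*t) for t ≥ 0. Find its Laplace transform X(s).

By linearity of the Laplace transform, transform each term separately.
(5)·[L{t^5} = 5!/s^6 = 120/s^6]; (-6)·[L{sinh(3t)} = 3/(s^2 - 9)].

X(s) = -18/(s^2 - 9) + 600/s^6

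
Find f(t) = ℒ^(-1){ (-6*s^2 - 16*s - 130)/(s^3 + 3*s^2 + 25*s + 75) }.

f(t) = -2*sin(5*t) - 2*cos(5*t) - 4*exp(-3*t)

Factor the denominator: s^3 + 3*s^2 + 25*s + 75 = (s + 3)*(s^2 + 25).
Partial fraction decomposition gives [-4/(s + 3)] + [-2*s/(s^2 + 25)] + [-10/(s^2 + 25)].
Invert each term: -4/(s + 3) ↔ -4e^(-3t); -2·s/(s^2 + 25) ↔ -2cos(5t); -2·5/(s^2 + 25) ↔ -2sin(5t).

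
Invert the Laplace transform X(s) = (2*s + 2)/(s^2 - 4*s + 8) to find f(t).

Complete the square in the denominator: s^2 - 4*s + 8 = (s - 2)^2 + 2^2.
Split the numerator to match: 2*s + 2 = 2·(s - 2) + 3·2.
Invert each term: 2·(s - 2)/((s - 2)^2 + 4) ↔ 2e^(2t)cos(2t); 3·2/((s - 2)^2 + 4) ↔ 3e^(2t)sin(2t).

f(t) = 3*exp(2*t)*sin(2*t) + 2*exp(2*t)*cos(2*t)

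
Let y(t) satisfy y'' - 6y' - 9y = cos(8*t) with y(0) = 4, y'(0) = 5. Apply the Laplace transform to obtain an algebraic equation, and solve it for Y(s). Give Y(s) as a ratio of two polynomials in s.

Y(s) = (4*s^3 - 19*s^2 + 257*s - 1216)/(s^4 - 6*s^3 + 55*s^2 - 384*s - 576)

Apply the Laplace transform to the equation.
With L{y''} = s^2 Y - s·y(0) - y'(0) and L{y'} = sY - y(0), with y(0) = 4, y'(0) = 5: the LHS transforms to (s^2 - 6*s - 9)Y - (4*s - 19).
The right side is L{cos(8*t)} = s/(s^2 + 64).
So (s^2 - 6*s - 9)Y = s/(s^2 + 64) + (4*s - 19).
Solve for Y(s) and write it as one ratio of polynomials.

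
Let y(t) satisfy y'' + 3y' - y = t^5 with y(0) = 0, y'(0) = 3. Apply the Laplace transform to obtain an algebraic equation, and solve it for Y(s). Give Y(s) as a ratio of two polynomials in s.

Laplace-transform each side.
The derivative rules (L{y''} = s^2 Y - s·y(0) - y'(0) and L{y'} = sY - y(0), with y(0) = 0, y'(0) = 3) turn the left side into (s^2 + 3*s - 1)Y - (3).
The right side is L{t^5} = 120/s^6.
So (s^2 + 3*s - 1)Y = 120/s^6 + (3).
Solve for Y(s) and write it as one ratio of polynomials.

Y(s) = (3*s^6 + 120)/(s^8 + 3*s^7 - s^6)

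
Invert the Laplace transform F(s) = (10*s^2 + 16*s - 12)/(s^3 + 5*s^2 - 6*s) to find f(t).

Factor the denominator: s^3 + 5*s^2 - 6*s = s*(s - 1)*(s + 6).
Partial fraction decomposition gives [6/(s + 6)] + [2/s] + [2/(s - 1)].
Invert each term: 6/(s + 6) ↔ 6e^(-6t); 2/(s - 0) ↔ 2e^(0t); 2/(s - 1) ↔ 2e^(t).

f(t) = 2*exp(t) + 2 + 6*exp(-6*t)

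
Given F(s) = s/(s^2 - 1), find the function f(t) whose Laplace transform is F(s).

f(t) = cosh(t)

Since L{cosh(t)} = s/(s^2 - 1), the inverse is cosh(t).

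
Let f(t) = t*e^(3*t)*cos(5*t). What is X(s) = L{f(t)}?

X(s) = (s - 8)*(s + 2)/(s^2 - 6*s + 34)^2

L{cos(5t)} = s/(s^2 + 25).
Multiplying by e^(3t) shifts s → s - 3, so L{e^(3*t)*cos(5*t)} = (s - 3)/((s - 3)^2 + 25).
Then apply L{t·g(t)} = -d/ds[G(s)] with G(s) = (s - 3)/((s - 3)^2 + 25):
differentiating 1 time and applying the sign gives (s - 8)*(s + 2)/(s^2 - 6*s + 34)^2.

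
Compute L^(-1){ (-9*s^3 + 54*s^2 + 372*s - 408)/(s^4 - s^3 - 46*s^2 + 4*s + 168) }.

3*exp(7*t) - 3*exp(2*t) - 6*exp(-2*t) - 3*exp(-6*t)

Factor the denominator: s^4 - s^3 - 46*s^2 + 4*s + 168 = (s - 7)*(s - 2)*(s + 2)*(s + 6).
Partial fraction decomposition gives [-6/(s + 2)] + [-3/(s + 6)] + [-3/(s - 2)] + [3/(s - 7)].
Invert each term: -6/(s + 2) ↔ -6e^(-2t); -3/(s + 6) ↔ -3e^(-6t); -3/(s - 2) ↔ -3e^(2t); 3/(s - 7) ↔ 3e^(7t).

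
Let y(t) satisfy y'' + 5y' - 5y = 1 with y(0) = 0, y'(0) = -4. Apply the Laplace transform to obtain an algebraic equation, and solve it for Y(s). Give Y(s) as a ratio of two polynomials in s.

Y(s) = (-4*s + 1)/(s^3 + 5*s^2 - 5*s)

Transform both sides with L{·}.
With L{y''} = s^2 Y - s·y(0) - y'(0) and L{y'} = sY - y(0), with y(0) = 0, y'(0) = -4: the LHS transforms to (s^2 + 5*s - 5)Y - (-4).
The right side is L{1} = 1/s.
So (s^2 + 5*s - 5)Y = 1/s + (-4).
Solve for Y(s) and write it as one ratio of polynomials.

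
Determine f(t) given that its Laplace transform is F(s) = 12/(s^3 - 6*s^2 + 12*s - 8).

Rewrite the denominator: s^3 - 6*s^2 + 12*s - 8 = (s - 2)^3.
The form in (s - 2) signals a first-shifting-theorem factor e^(2t).
Since L{t^2} = 2!/s^3 = 2/s^3, the inverse is t^2*e^(2*t), scaled by 6.

f(t) = 6*t^2*exp(2*t)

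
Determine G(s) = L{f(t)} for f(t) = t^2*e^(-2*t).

L{e^(-2t)} = 1/(s + 2).
Then apply L{t^2·g(t)} = (-1)^2 d^2/ds^2[H(s)] with H(s) = 1/(s + 2):
differentiating 2 times and applying the sign gives 2/(s + 2)^3.

G(s) = 2/(s + 2)^3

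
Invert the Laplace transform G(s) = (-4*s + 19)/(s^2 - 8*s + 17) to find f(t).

f(t) = 3*exp(4*t)*sin(t) - 4*exp(4*t)*cos(t)

Complete the square in the denominator: s^2 - 8*s + 17 = (s - 4)^2 + 1^2.
Split the numerator to match: -4*s + 19 = -4·(s - 4) + 3·1.
Invert each term: -4·(s - 4)/((s - 4)^2 + 1) ↔ -4e^(4t)cos(t); 3·1/((s - 4)^2 + 1) ↔ 3e^(4t)sin(t).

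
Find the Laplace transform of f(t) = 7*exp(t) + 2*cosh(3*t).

2*s/(s^2 - 9) + 7/(s - 1)

By linearity of the Laplace transform, transform each term separately.
(7)·[L{e^(t)} = 1/(s - 1)]; (2)·[L{cosh(3t)} = s/(s^2 - 9)].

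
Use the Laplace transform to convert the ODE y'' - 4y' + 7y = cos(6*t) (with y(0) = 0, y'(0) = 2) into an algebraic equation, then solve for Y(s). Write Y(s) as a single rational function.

Y(s) = (2*s^2 + s + 72)/(s^4 - 4*s^3 + 43*s^2 - 144*s + 252)

Laplace-transform each side.
With L{y''} = s^2 Y - s·y(0) - y'(0) and L{y'} = sY - y(0), with y(0) = 0, y'(0) = 2: the LHS transforms to (s^2 - 4*s + 7)Y - (2).
The right side is L{cos(6*t)} = s/(s^2 + 36).
So (s^2 - 4*s + 7)Y = s/(s^2 + 36) + (2).
Solve for Y(s) and write it as one ratio of polynomials.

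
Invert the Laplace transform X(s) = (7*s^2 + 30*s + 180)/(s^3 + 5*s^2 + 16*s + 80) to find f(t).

f(t) = 5*sin(4*t) + 2*cos(4*t) + 5*exp(-5*t)

Factor the denominator: s^3 + 5*s^2 + 16*s + 80 = (s + 5)*(s^2 + 16).
Partial fraction decomposition gives [5/(s + 5)] + [2*s/(s^2 + 16)] + [20/(s^2 + 16)].
Invert each term: 5/(s + 5) ↔ 5e^(-5t); 2·s/(s^2 + 16) ↔ 2cos(4t); 5·4/(s^2 + 16) ↔ 5sin(4t).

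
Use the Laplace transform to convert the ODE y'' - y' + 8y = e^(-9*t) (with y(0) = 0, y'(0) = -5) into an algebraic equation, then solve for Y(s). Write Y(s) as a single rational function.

Laplace-transform each side.
Using L{y''} = s^2 Y - s·y(0) - y'(0) and L{y'} = sY - y(0), with y(0) = 0, y'(0) = -5, the left side becomes (s^2 - s + 8)Y - (-5).
The right side is L{e^(-9*t)} = 1/(s + 9).
So (s^2 - s + 8)Y = 1/(s + 9) + (-5).
Divide through and combine into a single rational function.

Y(s) = (-5*s - 44)/(s^3 + 8*s^2 - s + 72)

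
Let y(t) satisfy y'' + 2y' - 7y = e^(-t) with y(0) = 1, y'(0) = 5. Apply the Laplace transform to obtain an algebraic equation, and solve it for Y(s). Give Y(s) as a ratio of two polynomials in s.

Apply the Laplace transform to the equation.
With L{y''} = s^2 Y - s·y(0) - y'(0) and L{y'} = sY - y(0), with y(0) = 1, y'(0) = 5: the LHS transforms to (s^2 + 2*s - 7)Y - (s + 7).
The right side is L{e^(-t)} = 1/(s + 1).
So (s^2 + 2*s - 7)Y = 1/(s + 1) + (s + 7).
Isolate Y and clear denominators.

Y(s) = (s^2 + 8*s + 8)/(s^3 + 3*s^2 - 5*s - 7)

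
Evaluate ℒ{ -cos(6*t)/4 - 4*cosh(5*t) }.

-s/(4*(s^2 + 36)) - 4*s/(s^2 - 25)

Apply the Laplace transform termwise.
(-4)·[L{cosh(5t)} = s/(s^2 - 25)]; (-1/4)·[L{cos(6t)} = s/(s^2 + 36)].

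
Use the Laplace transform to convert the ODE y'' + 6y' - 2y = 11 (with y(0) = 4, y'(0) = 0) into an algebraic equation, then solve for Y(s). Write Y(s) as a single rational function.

Y(s) = (4*s^2 + 24*s + 11)/(s^3 + 6*s^2 - 2*s)

Transform both sides with L{·}.
Using L{y''} = s^2 Y - s·y(0) - y'(0) and L{y'} = sY - y(0), with y(0) = 4, y'(0) = 0, the left side becomes (s^2 + 6*s - 2)Y - (4*s + 24).
The right side is L{11} = 11/s.
So (s^2 + 6*s - 2)Y = 11/s + (4*s + 24).
Divide through and combine into a single rational function.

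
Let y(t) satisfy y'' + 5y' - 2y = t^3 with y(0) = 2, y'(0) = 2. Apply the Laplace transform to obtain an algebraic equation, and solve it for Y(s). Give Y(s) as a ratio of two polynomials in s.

Transform both sides with L{·}.
The derivative rules (L{y''} = s^2 Y - s·y(0) - y'(0) and L{y'} = sY - y(0), with y(0) = 2, y'(0) = 2) turn the left side into (s^2 + 5*s - 2)Y - (2*s + 12).
The right side is L{t^3} = 6/s^4.
So (s^2 + 5*s - 2)Y = 6/s^4 + (2*s + 12).
Isolate Y and clear denominators.

Y(s) = (2*s^5 + 12*s^4 + 6)/(s^6 + 5*s^5 - 2*s^4)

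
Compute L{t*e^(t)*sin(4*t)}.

L{sin(4t)} = 4/(s^2 + 16).
Multiplying by e^(t) shifts s → s - 1, so L{e^(t)*sin(4*t)} = 4/((s - 1)^2 + 16).
Then apply L{t·g(t)} = -d/ds[H(s)] with H(s) = 4/((s - 1)^2 + 16):
differentiating 1 time and applying the sign gives 8*(s - 1)/(s^2 - 2*s + 17)^2.

8*(s - 1)/(s^2 - 2*s + 17)^2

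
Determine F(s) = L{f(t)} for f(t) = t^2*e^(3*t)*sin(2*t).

F(s) = 4*(3*s^2 - 18*s + 23)/(s^2 - 6*s + 13)^3

L{sin(2t)} = 2/(s^2 + 4).
Multiplying by e^(3t) shifts s → s - 3, so L{e^(3*t)*sin(2*t)} = 2/((s - 3)^2 + 4).
Then apply L{t^2·g(t)} = (-1)^2 d^2/ds^2[G(s)] with G(s) = 2/((s - 3)^2 + 4):
differentiating 2 times and applying the sign gives 4*(3*s^2 - 18*s + 23)/(s^2 - 6*s + 13)^3.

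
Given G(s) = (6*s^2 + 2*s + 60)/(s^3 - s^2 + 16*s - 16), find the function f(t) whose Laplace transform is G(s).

Factor the denominator: s^3 - s^2 + 16*s - 16 = (s - 1)*(s^2 + 16).
Partial fraction decomposition gives [4/(s - 1)] + [2*s/(s^2 + 16)] + [4/(s^2 + 16)].
Invert each term: 4/(s - 1) ↔ 4e^(t); 2·s/(s^2 + 16) ↔ 2cos(4t); 1·4/(s^2 + 16) ↔ sin(4t).

f(t) = 4*exp(t) + sin(4*t) + 2*cos(4*t)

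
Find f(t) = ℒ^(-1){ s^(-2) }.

Since L{t} = 1!/s^2 = 1/s^2, the inverse is t.

f(t) = t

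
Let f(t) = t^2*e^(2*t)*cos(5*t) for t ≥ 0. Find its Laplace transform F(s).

L{cos(5t)} = s/(s^2 + 25).
Multiplying by e^(2t) shifts s → s - 2, so L{e^(2*t)*cos(5*t)} = (s - 2)/((s - 2)^2 + 25).
Then apply L{t^2·g(t)} = (-1)^2 d^2/ds^2[G(s)] with G(s) = (s - 2)/((s - 2)^2 + 25):
differentiating 2 times and applying the sign gives 2*(s - 2)*(s^2 - 4*s - 71)/(s^2 - 4*s + 29)^3.

F(s) = 2*(s - 2)*(s^2 - 4*s - 71)/(s^2 - 4*s + 29)^3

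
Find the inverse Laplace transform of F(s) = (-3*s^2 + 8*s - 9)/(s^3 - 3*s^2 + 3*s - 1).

-2*t^2*exp(t) + 2*t*exp(t) - 3*exp(t)

Factor the denominator: s^3 - 3*s^2 + 3*s - 1 = (s - 1)^3.
Partial fraction decomposition gives [-3/(s - 1)] + [2/(s - 1)^2] + [-4/(s - 1)^3].
Invert each term: -3/(s - 1) ↔ -3e^(t); 2/(s - 1)^2 ↔ 2t·e^(t); -4/(s - 1)^3 ↔ (-2)t^2·e^(t).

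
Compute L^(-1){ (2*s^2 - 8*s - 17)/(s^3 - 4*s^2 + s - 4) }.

-exp(4*t) + 4*sin(t) + 3*cos(t)

Factor the denominator: s^3 - 4*s^2 + s - 4 = (s - 4)*(s^2 + 1).
Partial fraction decomposition gives [-1/(s - 4)] + [3*s/(s^2 + 1)] + [4/(s^2 + 1)].
Invert each term: -1/(s - 4) ↔ -e^(4t); 3·s/(s^2 + 1) ↔ 3cos(t); 4·1/(s^2 + 1) ↔ 4sin(t).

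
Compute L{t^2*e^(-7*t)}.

2/(s + 7)^3

L{e^(-7t)} = 1/(s + 7).
Then apply L{t^2·g(t)} = (-1)^2 d^2/ds^2[G(s)] with G(s) = 1/(s + 7):
differentiating 2 times and applying the sign gives 2/(s + 7)^3.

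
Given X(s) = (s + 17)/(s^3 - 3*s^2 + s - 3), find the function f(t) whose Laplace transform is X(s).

Factor the denominator: s^3 - 3*s^2 + s - 3 = (s - 3)*(s^2 + 1).
Partial fraction decomposition gives [2/(s - 3)] + [-2*s/(s^2 + 1)] + [-5/(s^2 + 1)].
Invert each term: 2/(s - 3) ↔ 2e^(3t); -2·s/(s^2 + 1) ↔ -2cos(t); -5·1/(s^2 + 1) ↔ -5sin(t).

f(t) = 2*exp(3*t) - 5*sin(t) - 2*cos(t)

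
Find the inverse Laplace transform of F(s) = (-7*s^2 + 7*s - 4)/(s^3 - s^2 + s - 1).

Factor the denominator: s^3 - s^2 + s - 1 = (s - 1)*(s^2 + 1).
Partial fraction decomposition gives [-2/(s - 1)] + [-5*s/(s^2 + 1)] + [2/(s^2 + 1)].
Invert each term: -2/(s - 1) ↔ -2e^(t); -5·s/(s^2 + 1) ↔ -5cos(t); 2·1/(s^2 + 1) ↔ 2sin(t).

-2*exp(t) + 2*sin(t) - 5*cos(t)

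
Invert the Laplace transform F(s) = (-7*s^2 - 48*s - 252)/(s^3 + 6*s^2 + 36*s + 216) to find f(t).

f(t) = -4*sin(6*t) - 4*cos(6*t) - 3*exp(-6*t)

Factor the denominator: s^3 + 6*s^2 + 36*s + 216 = (s + 6)*(s^2 + 36).
Partial fraction decomposition gives [-3/(s + 6)] + [-4*s/(s^2 + 36)] + [-24/(s^2 + 36)].
Invert each term: -3/(s + 6) ↔ -3e^(-6t); -4·s/(s^2 + 36) ↔ -4cos(6t); -4·6/(s^2 + 36) ↔ -4sin(6t).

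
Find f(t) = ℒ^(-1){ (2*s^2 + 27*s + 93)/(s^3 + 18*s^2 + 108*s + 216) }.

f(t) = 3*t^2*exp(-6*t)/2 + 3*t*exp(-6*t) + 2*exp(-6*t)

Factor the denominator: s^3 + 18*s^2 + 108*s + 216 = (s + 6)^3.
Partial fraction decomposition gives [2/(s + 6)] + [3/(s + 6)^2] + [3/(s + 6)^3].
Invert each term: 2/(s + 6) ↔ 2e^(-6t); 3/(s + 6)^2 ↔ 3t·e^(-6t); 3/(s + 6)^3 ↔ (3/2)t^2·e^(-6t).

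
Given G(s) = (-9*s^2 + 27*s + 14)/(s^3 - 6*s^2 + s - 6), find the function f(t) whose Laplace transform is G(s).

Factor the denominator: s^3 - 6*s^2 + s - 6 = (s - 6)*(s^2 + 1).
Partial fraction decomposition gives [-4/(s - 6)] + [-5*s/(s^2 + 1)] + [-3/(s^2 + 1)].
Invert each term: -4/(s - 6) ↔ -4e^(6t); -5·s/(s^2 + 1) ↔ -5cos(t); -3·1/(s^2 + 1) ↔ -3sin(t).

f(t) = -4*exp(6*t) - 3*sin(t) - 5*cos(t)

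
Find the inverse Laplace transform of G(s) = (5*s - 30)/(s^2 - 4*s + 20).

-5*exp(2*t)*sin(4*t) + 5*exp(2*t)*cos(4*t)

Complete the square in the denominator: s^2 - 4*s + 20 = (s - 2)^2 + 4^2.
Split the numerator to match: 5*s - 30 = 5·(s - 2) - 5·4.
Invert each term: 5·(s - 2)/((s - 2)^2 + 16) ↔ 5e^(2t)cos(4t); -5·4/((s - 2)^2 + 16) ↔ -5e^(2t)sin(4t).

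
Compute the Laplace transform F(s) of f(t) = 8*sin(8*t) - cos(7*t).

The transform is linear, so treat each term independently.
(8)·[L{sin(8t)} = 8/(s^2 + 64)]; (-1)·[L{cos(7t)} = s/(s^2 + 49)].

F(s) = -s/(s^2 + 49) + 64/(s^2 + 64)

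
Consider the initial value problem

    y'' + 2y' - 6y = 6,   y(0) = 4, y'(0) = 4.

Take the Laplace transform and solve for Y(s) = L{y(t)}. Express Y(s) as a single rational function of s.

Y(s) = (4*s^2 + 12*s + 6)/(s^3 + 2*s^2 - 6*s)

Take the Laplace transform of both sides.
The derivative rules (L{y''} = s^2 Y - s·y(0) - y'(0) and L{y'} = sY - y(0), with y(0) = 4, y'(0) = 4) turn the left side into (s^2 + 2*s - 6)Y - (4*s + 12).
The right side is L{6} = 6/s.
So (s^2 + 2*s - 6)Y = 6/s + (4*s + 12).
Solve for Y(s) and write it as one ratio of polynomials.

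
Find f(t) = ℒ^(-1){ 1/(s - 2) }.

f(t) = exp(2*t)

Since L{e^(2t)} = 1/(s - 2), the inverse is exp(2*t).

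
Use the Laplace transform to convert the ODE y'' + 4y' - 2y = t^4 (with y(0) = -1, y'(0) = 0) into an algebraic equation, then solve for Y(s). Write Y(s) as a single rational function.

Transform both sides with L{·}.
Using L{y''} = s^2 Y - s·y(0) - y'(0) and L{y'} = sY - y(0), with y(0) = -1, y'(0) = 0, the left side becomes (s^2 + 4*s - 2)Y - (-s - 4).
The right side is L{t^4} = 24/s^5.
So (s^2 + 4*s - 2)Y = 24/s^5 + (-s - 4).
Divide through and combine into a single rational function.

Y(s) = (-s^6 - 4*s^5 + 24)/(s^7 + 4*s^6 - 2*s^5)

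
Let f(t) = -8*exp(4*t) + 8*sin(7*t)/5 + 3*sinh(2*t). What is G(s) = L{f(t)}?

G(s) = 56/(5*(s^2 + 49)) + 6/(s^2 - 4) - 8/(s - 4)

Apply the Laplace transform termwise.
(8/5)·[L{sin(7t)} = 7/(s^2 + 49)]; (3)·[L{sinh(2t)} = 2/(s^2 - 4)]; (-8)·[L{e^(4t)} = 1/(s - 4)].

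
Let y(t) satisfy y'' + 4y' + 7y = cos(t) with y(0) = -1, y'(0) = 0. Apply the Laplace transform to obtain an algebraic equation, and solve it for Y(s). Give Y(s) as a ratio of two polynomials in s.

Y(s) = (-s^3 - 4*s^2 - 4)/(s^4 + 4*s^3 + 8*s^2 + 4*s + 7)

Take the Laplace transform of both sides.
With L{y''} = s^2 Y - s·y(0) - y'(0) and L{y'} = sY - y(0), with y(0) = -1, y'(0) = 0: the LHS transforms to (s^2 + 4*s + 7)Y - (-s - 4).
The right side is L{cos(t)} = s/(s^2 + 1).
So (s^2 + 4*s + 7)Y = s/(s^2 + 1) + (-s - 4).
Solve for Y(s) and write it as one ratio of polynomials.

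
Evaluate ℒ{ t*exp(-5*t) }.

L{t} = 1!/s^2 = 1/s^2.
By the first shifting theorem, multiplying by e^(-5t) replaces s with s + 5.

(s + 5)^(-2)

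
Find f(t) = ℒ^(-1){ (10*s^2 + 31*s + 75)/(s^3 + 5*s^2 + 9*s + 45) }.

f(t) = 2*sin(3*t) + 5*cos(3*t) + 5*exp(-5*t)

Factor the denominator: s^3 + 5*s^2 + 9*s + 45 = (s + 5)*(s^2 + 9).
Partial fraction decomposition gives [5/(s + 5)] + [5*s/(s^2 + 9)] + [6/(s^2 + 9)].
Invert each term: 5/(s + 5) ↔ 5e^(-5t); 5·s/(s^2 + 9) ↔ 5cos(3t); 2·3/(s^2 + 9) ↔ 2sin(3t).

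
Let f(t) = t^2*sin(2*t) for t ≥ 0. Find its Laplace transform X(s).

L{sin(2t)} = 2/(s^2 + 4).
Then apply L{t^2·g(t)} = (-1)^2 d^2/ds^2[G(s)] with G(s) = 2/(s^2 + 4):
differentiating 2 times and applying the sign gives 4*(3*s^2 - 4)/(s^2 + 4)^3.

X(s) = 4*(3*s^2 - 4)/(s^2 + 4)^3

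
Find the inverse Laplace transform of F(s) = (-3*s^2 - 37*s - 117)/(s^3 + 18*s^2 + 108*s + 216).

-3*t^2*exp(-6*t)/2 - t*exp(-6*t) - 3*exp(-6*t)

Factor the denominator: s^3 + 18*s^2 + 108*s + 216 = (s + 6)^3.
Partial fraction decomposition gives [-3/(s + 6)] + [-1/(s + 6)^2] + [-3/(s + 6)^3].
Invert each term: -3/(s + 6) ↔ -3e^(-6t); -1/(s + 6)^2 ↔ -t·e^(-6t); -3/(s + 6)^3 ↔ (-3/2)t^2·e^(-6t).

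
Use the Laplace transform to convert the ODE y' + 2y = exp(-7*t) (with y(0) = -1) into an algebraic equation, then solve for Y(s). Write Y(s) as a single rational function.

Laplace-transform each side.
With L{y'} = sY - y(0) = sY - (-1): the LHS transforms to (s + 2)Y - (-1).
The right side is L{exp(-7*t)} = 1/(s + 7).
So (s + 2)Y = 1/(s + 7) + (-1).
Solve for Y(s) and write it as one ratio of polynomials.

Y(s) = (-s - 6)/(s^2 + 9*s + 14)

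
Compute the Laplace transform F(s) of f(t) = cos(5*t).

F(s) = s/(s^2 + 25)

L{cos(5t)} = s/(s^2 + 25).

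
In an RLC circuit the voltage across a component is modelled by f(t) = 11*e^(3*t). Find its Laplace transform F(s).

L{11} = 11/s.
By the first shifting theorem, multiplying by e^(3t) replaces s with s - 3.

F(s) = 11/(s - 3)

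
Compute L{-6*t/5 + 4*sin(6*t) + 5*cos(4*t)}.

The transform is linear, so treat each term independently.
(5)·[L{cos(4t)} = s/(s^2 + 16)]; (-6/5)·[L{t} = 1!/s^2 = 1/s^2]; (4)·[L{sin(6t)} = 6/(s^2 + 36)].

5*s/(s^2 + 16) + 24/(s^2 + 36) - 6/(5*s^2)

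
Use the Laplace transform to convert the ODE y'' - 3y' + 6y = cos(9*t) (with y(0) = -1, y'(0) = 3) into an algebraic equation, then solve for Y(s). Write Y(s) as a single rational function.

Transform both sides with L{·}.
Using L{y''} = s^2 Y - s·y(0) - y'(0) and L{y'} = sY - y(0), with y(0) = -1, y'(0) = 3, the left side becomes (s^2 - 3*s + 6)Y - (-s + 6).
The right side is L{cos(9*t)} = s/(s^2 + 81).
So (s^2 - 3*s + 6)Y = s/(s^2 + 81) + (-s + 6).
Isolate Y and clear denominators.

Y(s) = (-s^3 + 6*s^2 - 80*s + 486)/(s^4 - 3*s^3 + 87*s^2 - 243*s + 486)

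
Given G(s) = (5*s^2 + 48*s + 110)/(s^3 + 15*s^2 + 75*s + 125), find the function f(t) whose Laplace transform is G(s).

Factor the denominator: s^3 + 15*s^2 + 75*s + 125 = (s + 5)^3.
Partial fraction decomposition gives [5/(s + 5)] + [-2/(s + 5)^2] + [-5/(s + 5)^3].
Invert each term: 5/(s + 5) ↔ 5e^(-5t); -2/(s + 5)^2 ↔ -2t·e^(-5t); -5/(s + 5)^3 ↔ (-5/2)t^2·e^(-5t).

f(t) = -5*t^2*exp(-5*t)/2 - 2*t*exp(-5*t) + 5*exp(-5*t)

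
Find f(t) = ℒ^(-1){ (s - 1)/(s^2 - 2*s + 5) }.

Rewrite the denominator: s^2 - 2*s + 5 = (s - 1)^2 + 4.
The form in (s - 1) signals a first-shifting-theorem factor e^(t).
Since L{cos(2t)} = s/(s^2 + 4), the inverse is exp(t)*cos(2*t).

f(t) = exp(t)*cos(2*t)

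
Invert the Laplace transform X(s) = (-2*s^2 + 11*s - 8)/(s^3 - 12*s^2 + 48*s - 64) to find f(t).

Factor the denominator: s^3 - 12*s^2 + 48*s - 64 = (s - 4)^3.
Partial fraction decomposition gives [-2/(s - 4)] + [-5/(s - 4)^2] + [4/(s - 4)^3].
Invert each term: -2/(s - 4) ↔ -2e^(4t); -5/(s - 4)^2 ↔ -5t·e^(4t); 4/(s - 4)^3 ↔ (2)t^2·e^(4t).

f(t) = 2*t^2*exp(4*t) - 5*t*exp(4*t) - 2*exp(4*t)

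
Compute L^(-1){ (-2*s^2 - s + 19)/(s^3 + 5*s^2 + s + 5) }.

Factor the denominator: s^3 + 5*s^2 + s + 5 = (s + 5)*(s^2 + 1).
Partial fraction decomposition gives [-1/(s + 5)] + [-s/(s^2 + 1)] + [4/(s^2 + 1)].
Invert each term: -1/(s + 5) ↔ -e^(-5t); -1·s/(s^2 + 1) ↔ -cos(t); 4·1/(s^2 + 1) ↔ 4sin(t).

4*sin(t) - cos(t) - exp(-5*t)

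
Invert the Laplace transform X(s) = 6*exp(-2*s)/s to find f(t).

f(t) = Heaviside(t - 2)*(6)

The factor e^(-2s) signals a time shift by c = 2 (second shifting theorem).
L{6} = 6/s, so L^-1{6/s} = 6.
Hence the inverse is u(t - 2) times that function evaluated at t - 2.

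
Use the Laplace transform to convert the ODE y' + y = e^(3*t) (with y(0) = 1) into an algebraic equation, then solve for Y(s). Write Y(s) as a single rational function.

Apply the Laplace transform to the equation.
With L{y'} = sY - y(0) = sY - 1: the LHS transforms to (s + 1)Y - (1).
The right side is L{e^(3*t)} = 1/(s - 3).
So (s + 1)Y = 1/(s - 3) + (1).
Isolate Y and clear denominators.

Y(s) = (s - 2)/(s^2 - 2*s - 3)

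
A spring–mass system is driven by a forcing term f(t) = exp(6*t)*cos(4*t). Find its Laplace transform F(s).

L{cos(4t)} = s/(s^2 + 16).
By the first shifting theorem, multiplying by e^(6t) replaces s with s - 6.

F(s) = (s - 6)/((s - 6)^2 + 16)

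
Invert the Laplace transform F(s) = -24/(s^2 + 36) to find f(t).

Since L{sin(6t)} = 6/(s^2 + 36), the inverse is sin(6*t), scaled by -4.

f(t) = -4*sin(6*t)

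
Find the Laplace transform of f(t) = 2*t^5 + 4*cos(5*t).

Apply the Laplace transform termwise.
(4)·[L{cos(5t)} = s/(s^2 + 25)]; (2)·[L{t^5} = 5!/s^6 = 120/s^6].

4*s/(s^2 + 25) + 240/s^6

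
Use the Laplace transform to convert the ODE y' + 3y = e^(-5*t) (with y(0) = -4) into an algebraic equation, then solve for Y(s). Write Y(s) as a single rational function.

Y(s) = (-4*s - 19)/(s^2 + 8*s + 15)

Laplace-transform each side.
The derivative rules (L{y'} = sY - y(0) = sY - (-4)) turn the left side into (s + 3)Y - (-4).
The right side is L{e^(-5*t)} = 1/(s + 5).
So (s + 3)Y = 1/(s + 5) + (-4).
Divide through and combine into a single rational function.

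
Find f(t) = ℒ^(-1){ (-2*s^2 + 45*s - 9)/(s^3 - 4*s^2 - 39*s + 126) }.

f(t) = 4*exp(7*t) - 3*exp(3*t) - 3*exp(-6*t)

Factor the denominator: s^3 - 4*s^2 - 39*s + 126 = (s - 7)*(s - 3)*(s + 6).
Partial fraction decomposition gives [-3/(s + 6)] + [-3/(s - 3)] + [4/(s - 7)].
Invert each term: -3/(s + 6) ↔ -3e^(-6t); -3/(s - 3) ↔ -3e^(3t); 4/(s - 7) ↔ 4e^(7t).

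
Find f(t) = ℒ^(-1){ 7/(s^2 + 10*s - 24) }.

Rewrite the denominator: s^2 + 10*s - 24 = (s + 5)^2 - 49.
The form in (s + 5) signals a first-shifting-theorem factor e^(-5t).
Since L{sinh(7t)} = 7/(s^2 - 49), the inverse is exp(-5*t)*sinh(7*t).

f(t) = exp(-5*t)*sinh(7*t)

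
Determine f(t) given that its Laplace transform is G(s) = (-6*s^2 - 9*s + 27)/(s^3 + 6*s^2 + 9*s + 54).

Factor the denominator: s^3 + 6*s^2 + 9*s + 54 = (s + 6)*(s^2 + 9).
Partial fraction decomposition gives [-3/(s + 6)] + [-3*s/(s^2 + 9)] + [9/(s^2 + 9)].
Invert each term: -3/(s + 6) ↔ -3e^(-6t); -3·s/(s^2 + 9) ↔ -3cos(3t); 3·3/(s^2 + 9) ↔ 3sin(3t).

f(t) = 3*sin(3*t) - 3*cos(3*t) - 3*exp(-6*t)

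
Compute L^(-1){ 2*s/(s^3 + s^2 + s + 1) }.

sin(t) + cos(t) - exp(-t)

Factor the denominator: s^3 + s^2 + s + 1 = (s + 1)*(s^2 + 1).
Partial fraction decomposition gives [-1/(s + 1)] + [s/(s^2 + 1)] + [1/(s^2 + 1)].
Invert each term: -1/(s + 1) ↔ -e^(-t); 1·s/(s^2 + 1) ↔ cos(t); 1·1/(s^2 + 1) ↔ sin(t).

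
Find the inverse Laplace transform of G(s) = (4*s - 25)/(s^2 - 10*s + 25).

-5*t*exp(5*t) + 4*exp(5*t)

Factor the denominator: s^2 - 10*s + 25 = (s - 5)^2.
Partial fraction decomposition gives [4/(s - 5)] + [-5/(s - 5)^2].
Invert each term: 4/(s - 5) ↔ 4e^(5t); -5/(s - 5)^2 ↔ -5t·e^(5t).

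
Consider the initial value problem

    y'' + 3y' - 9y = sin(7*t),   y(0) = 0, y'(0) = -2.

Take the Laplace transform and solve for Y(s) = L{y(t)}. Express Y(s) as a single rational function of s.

Y(s) = (-2*s^2 - 91)/(s^4 + 3*s^3 + 40*s^2 + 147*s - 441)

Laplace-transform each side.
With L{y''} = s^2 Y - s·y(0) - y'(0) and L{y'} = sY - y(0), with y(0) = 0, y'(0) = -2: the LHS transforms to (s^2 + 3*s - 9)Y - (-2).
The right side is L{sin(7*t)} = 7/(s^2 + 49).
So (s^2 + 3*s - 9)Y = 7/(s^2 + 49) + (-2).
Isolate Y and clear denominators.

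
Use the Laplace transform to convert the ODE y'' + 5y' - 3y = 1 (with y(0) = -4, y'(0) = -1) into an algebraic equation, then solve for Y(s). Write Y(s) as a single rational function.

Y(s) = (-4*s^2 - 21*s + 1)/(s^3 + 5*s^2 - 3*s)

Take the Laplace transform of both sides.
Using L{y''} = s^2 Y - s·y(0) - y'(0) and L{y'} = sY - y(0), with y(0) = -4, y'(0) = -1, the left side becomes (s^2 + 5*s - 3)Y - (-4*s - 21).
The right side is L{1} = 1/s.
So (s^2 + 5*s - 3)Y = 1/s + (-4*s - 21).
Isolate Y and clear denominators.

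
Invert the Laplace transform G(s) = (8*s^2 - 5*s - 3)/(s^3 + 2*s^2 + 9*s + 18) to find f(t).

Factor the denominator: s^3 + 2*s^2 + 9*s + 18 = (s + 2)*(s^2 + 9).
Partial fraction decomposition gives [3/(s + 2)] + [5*s/(s^2 + 9)] + [-15/(s^2 + 9)].
Invert each term: 3/(s + 2) ↔ 3e^(-2t); 5·s/(s^2 + 9) ↔ 5cos(3t); -5·3/(s^2 + 9) ↔ -5sin(3t).

f(t) = -5*sin(3*t) + 5*cos(3*t) + 3*exp(-2*t)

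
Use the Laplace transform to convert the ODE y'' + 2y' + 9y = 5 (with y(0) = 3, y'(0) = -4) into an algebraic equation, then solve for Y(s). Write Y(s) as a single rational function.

Take the Laplace transform of both sides.
Using L{y''} = s^2 Y - s·y(0) - y'(0) and L{y'} = sY - y(0), with y(0) = 3, y'(0) = -4, the left side becomes (s^2 + 2*s + 9)Y - (3*s + 2).
The right side is L{5} = 5/s.
So (s^2 + 2*s + 9)Y = 5/s + (3*s + 2).
Isolate Y and clear denominators.

Y(s) = (3*s^2 + 2*s + 5)/(s^3 + 2*s^2 + 9*s)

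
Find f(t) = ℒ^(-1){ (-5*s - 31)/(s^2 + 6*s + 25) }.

f(t) = -4*exp(-3*t)*sin(4*t) - 5*exp(-3*t)*cos(4*t)

Complete the square in the denominator: s^2 + 6*s + 25 = (s + 3)^2 + 4^2.
Split the numerator to match: -5*s - 31 = -5·(s + 3) - 4·4.
Invert each term: -5·(s + 3)/((s + 3)^2 + 16) ↔ -5e^(-3t)cos(4t); -4·4/((s + 3)^2 + 16) ↔ -4e^(-3t)sin(4t).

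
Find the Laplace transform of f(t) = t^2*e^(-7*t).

2/(s + 7)^3

L{e^(-7t)} = 1/(s + 7).
Then apply L{t^2·g(t)} = (-1)^2 d^2/ds^2[G(s)] with G(s) = 1/(s + 7):
differentiating 2 times and applying the sign gives 2/(s + 7)^3.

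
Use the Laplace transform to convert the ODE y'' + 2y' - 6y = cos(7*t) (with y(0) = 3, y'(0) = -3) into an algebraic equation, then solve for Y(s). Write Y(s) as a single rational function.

Apply the Laplace transform to the equation.
With L{y''} = s^2 Y - s·y(0) - y'(0) and L{y'} = sY - y(0), with y(0) = 3, y'(0) = -3: the LHS transforms to (s^2 + 2*s - 6)Y - (3*s + 3).
The right side is L{cos(7*t)} = s/(s^2 + 49).
So (s^2 + 2*s - 6)Y = s/(s^2 + 49) + (3*s + 3).
Solve for Y(s) and write it as one ratio of polynomials.

Y(s) = (3*s^3 + 3*s^2 + 148*s + 147)/(s^4 + 2*s^3 + 43*s^2 + 98*s - 294)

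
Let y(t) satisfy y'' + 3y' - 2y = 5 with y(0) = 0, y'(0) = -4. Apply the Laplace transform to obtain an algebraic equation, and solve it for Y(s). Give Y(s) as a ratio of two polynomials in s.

Y(s) = (-4*s + 5)/(s^3 + 3*s^2 - 2*s)

Apply the Laplace transform to the equation.
With L{y''} = s^2 Y - s·y(0) - y'(0) and L{y'} = sY - y(0), with y(0) = 0, y'(0) = -4: the LHS transforms to (s^2 + 3*s - 2)Y - (-4).
The right side is L{5} = 5/s.
So (s^2 + 3*s - 2)Y = 5/s + (-4).
Solve for Y(s) and write it as one ratio of polynomials.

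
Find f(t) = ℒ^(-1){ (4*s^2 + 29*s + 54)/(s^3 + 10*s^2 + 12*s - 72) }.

Factor the denominator: s^3 + 10*s^2 + 12*s - 72 = (s - 2)*(s + 6)^2.
Partial fraction decomposition gives [2/(s + 6)] + [-3/(s + 6)^2] + [2/(s - 2)].
Invert each term: 2/(s + 6) ↔ 2e^(-6t); -3/(s + 6)^2 ↔ -3t·e^(-6t); 2/(s - 2) ↔ 2e^(2t).

f(t) = -3*t*exp(-6*t) + 2*exp(2*t) + 2*exp(-6*t)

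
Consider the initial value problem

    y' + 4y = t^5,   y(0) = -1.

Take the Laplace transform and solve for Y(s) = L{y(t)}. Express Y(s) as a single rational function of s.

Laplace-transform each side.
With L{y'} = sY - y(0) = sY - (-1): the LHS transforms to (s + 4)Y - (-1).
The right side is L{t^5} = 120/s^6.
So (s + 4)Y = 120/s^6 + (-1).
Isolate Y and clear denominators.

Y(s) = (-s^6 + 120)/(s^7 + 4*s^6)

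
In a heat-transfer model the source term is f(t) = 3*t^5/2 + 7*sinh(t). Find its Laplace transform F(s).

Apply the Laplace transform termwise.
(7)·[L{sinh(t)} = 1/(s^2 - 1)]; (3/2)·[L{t^5} = 5!/s^6 = 120/s^6].

F(s) = 7/(s^2 - 1) + 180/s^6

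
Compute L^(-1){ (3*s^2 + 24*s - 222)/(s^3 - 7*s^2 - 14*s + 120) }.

Factor the denominator: s^3 - 7*s^2 - 14*s + 120 = (s - 6)*(s - 5)*(s + 4).
Partial fraction decomposition gives [3/(s - 6)] + [3/(s - 5)] + [-3/(s + 4)].
Invert each term: 3/(s - 6) ↔ 3e^(6t); 3/(s - 5) ↔ 3e^(5t); -3/(s + 4) ↔ -3e^(-4t).

3*exp(6*t) + 3*exp(5*t) - 3*exp(-4*t)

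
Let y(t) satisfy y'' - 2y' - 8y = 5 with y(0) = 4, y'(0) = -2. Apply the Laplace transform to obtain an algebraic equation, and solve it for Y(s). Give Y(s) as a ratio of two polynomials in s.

Y(s) = (4*s^2 - 10*s + 5)/(s^3 - 2*s^2 - 8*s)

Apply the Laplace transform to the equation.
The derivative rules (L{y''} = s^2 Y - s·y(0) - y'(0) and L{y'} = sY - y(0), with y(0) = 4, y'(0) = -2) turn the left side into (s^2 - 2*s - 8)Y - (4*s - 10).
The right side is L{5} = 5/s.
So (s^2 - 2*s - 8)Y = 5/s + (4*s - 10).
Isolate Y and clear denominators.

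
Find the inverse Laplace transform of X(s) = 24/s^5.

Since L{t^4} = 4!/s^5 = 24/s^5, the inverse is t^4.

t^4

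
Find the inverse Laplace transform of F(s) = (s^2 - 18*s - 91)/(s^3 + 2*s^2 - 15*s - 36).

Factor the denominator: s^3 + 2*s^2 - 15*s - 36 = (s - 4)*(s + 3)^2.
Partial fraction decomposition gives [4/(s + 3)] + [4/(s + 3)^2] + [-3/(s - 4)].
Invert each term: 4/(s + 3) ↔ 4e^(-3t); 4/(s + 3)^2 ↔ 4t·e^(-3t); -3/(s - 4) ↔ -3e^(4t).

4*t*exp(-3*t) - 3*exp(4*t) + 4*exp(-3*t)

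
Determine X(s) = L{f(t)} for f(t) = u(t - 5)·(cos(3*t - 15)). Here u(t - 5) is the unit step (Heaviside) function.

By the second shifting theorem, L{u(t - c)·g(t - c)} = e^(-cs)·G(s) with c = 5 and G(s) = L{g(t)}.
L{cos(3t)} = s/(s^2 + 9).

X(s) = s*exp(-5*s)/(s^2 + 9)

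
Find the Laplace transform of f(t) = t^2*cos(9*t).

L{cos(9t)} = s/(s^2 + 81).
Then apply L{t^2·g(t)} = (-1)^2 d^2/ds^2[G(s)] with G(s) = s/(s^2 + 81):
differentiating 2 times and applying the sign gives 2*s*(s^2 - 243)/(s^2 + 81)^3.

2*s*(s^2 - 243)/(s^2 + 81)^3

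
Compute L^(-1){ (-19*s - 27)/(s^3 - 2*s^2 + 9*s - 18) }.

-5*exp(2*t) - 3*sin(3*t) + 5*cos(3*t)

Factor the denominator: s^3 - 2*s^2 + 9*s - 18 = (s - 2)*(s^2 + 9).
Partial fraction decomposition gives [-5/(s - 2)] + [5*s/(s^2 + 9)] + [-9/(s^2 + 9)].
Invert each term: -5/(s - 2) ↔ -5e^(2t); 5·s/(s^2 + 9) ↔ 5cos(3t); -3·3/(s^2 + 9) ↔ -3sin(3t).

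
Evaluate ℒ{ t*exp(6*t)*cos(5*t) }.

(s - 11)*(s - 1)/(s^2 - 12*s + 61)^2

L{cos(5t)} = s/(s^2 + 25).
Multiplying by e^(6t) shifts s → s - 6, so L{exp(6*t)*cos(5*t)} = (s - 6)/((s - 6)^2 + 25).
Then apply L{t·g(t)} = -d/ds[G(s)] with G(s) = (s - 6)/((s - 6)^2 + 25):
differentiating 1 time and applying the sign gives (s - 11)*(s - 1)/(s^2 - 12*s + 61)^2.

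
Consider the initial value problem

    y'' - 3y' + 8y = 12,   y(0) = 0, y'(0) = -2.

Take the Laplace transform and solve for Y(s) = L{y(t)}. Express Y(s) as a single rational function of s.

Y(s) = (-2*s + 12)/(s^3 - 3*s^2 + 8*s)

Transform both sides with L{·}.
Using L{y''} = s^2 Y - s·y(0) - y'(0) and L{y'} = sY - y(0), with y(0) = 0, y'(0) = -2, the left side becomes (s^2 - 3*s + 8)Y - (-2).
The right side is L{12} = 12/s.
So (s^2 - 3*s + 8)Y = 12/s + (-2).
Isolate Y and clear denominators.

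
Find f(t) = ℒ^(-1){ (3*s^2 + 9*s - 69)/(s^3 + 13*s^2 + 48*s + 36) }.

Factor the denominator: s^3 + 13*s^2 + 48*s + 36 = (s + 1)*(s + 6)^2.
Partial fraction decomposition gives [6/(s + 6)] + [3/(s + 6)^2] + [-3/(s + 1)].
Invert each term: 6/(s + 6) ↔ 6e^(-6t); 3/(s + 6)^2 ↔ 3t·e^(-6t); -3/(s + 1) ↔ -3e^(-t).

f(t) = 3*t*exp(-6*t) - 3*exp(-t) + 6*exp(-6*t)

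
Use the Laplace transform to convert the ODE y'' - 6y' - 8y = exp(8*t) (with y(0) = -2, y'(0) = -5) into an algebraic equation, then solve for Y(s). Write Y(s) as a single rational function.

Take the Laplace transform of both sides.
Using L{y''} = s^2 Y - s·y(0) - y'(0) and L{y'} = sY - y(0), with y(0) = -2, y'(0) = -5, the left side becomes (s^2 - 6*s - 8)Y - (-2*s + 7).
The right side is L{exp(8*t)} = 1/(s - 8).
So (s^2 - 6*s - 8)Y = 1/(s - 8) + (-2*s + 7).
Divide through and combine into a single rational function.

Y(s) = (-2*s^2 + 23*s - 55)/(s^3 - 14*s^2 + 40*s + 64)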